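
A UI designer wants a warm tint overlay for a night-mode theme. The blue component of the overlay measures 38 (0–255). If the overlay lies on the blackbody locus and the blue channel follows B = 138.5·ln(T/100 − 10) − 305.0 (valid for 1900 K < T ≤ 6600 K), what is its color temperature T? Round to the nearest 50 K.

2200 K

ln(t − 10) = (38 + 305.0) / 138.5 = 2.4765.
t − 10 = e^2.4765 = 11.900, so t = 21.900.
T = 100·t = 2190 K → 2200 K to the nearest 50 K.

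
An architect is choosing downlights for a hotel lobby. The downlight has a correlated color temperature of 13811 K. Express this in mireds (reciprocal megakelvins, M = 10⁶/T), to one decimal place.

72.4 mireds

M = 10⁶ / 13811 = 72.406 → 72.4 mireds.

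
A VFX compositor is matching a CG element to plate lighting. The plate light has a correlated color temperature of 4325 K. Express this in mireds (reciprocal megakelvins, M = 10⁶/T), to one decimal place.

231.2 mireds

M = 10⁶ / 4325 = 231.214 → 231.2 mireds.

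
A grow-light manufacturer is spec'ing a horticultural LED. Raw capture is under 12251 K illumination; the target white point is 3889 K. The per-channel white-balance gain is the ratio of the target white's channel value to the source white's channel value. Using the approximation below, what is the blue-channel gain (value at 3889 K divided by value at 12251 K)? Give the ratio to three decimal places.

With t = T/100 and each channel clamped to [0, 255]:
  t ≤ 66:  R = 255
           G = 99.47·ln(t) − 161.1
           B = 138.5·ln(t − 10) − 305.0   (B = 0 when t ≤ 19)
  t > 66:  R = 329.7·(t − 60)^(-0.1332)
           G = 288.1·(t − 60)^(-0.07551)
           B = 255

At 12251 K (t = 122.51):
  B = 255 by definition for t > 66.
At 3889 K (t = 38.89):
  B = 138.5·ln(38.89 − 10) − 305.0 = 138.5·ln 28.89 − 305.0 = 138.5·3.3635 − 305.0 = 160.844.
Gain = 160.844 / 255.000 = 0.6308 → 0.631.

0.631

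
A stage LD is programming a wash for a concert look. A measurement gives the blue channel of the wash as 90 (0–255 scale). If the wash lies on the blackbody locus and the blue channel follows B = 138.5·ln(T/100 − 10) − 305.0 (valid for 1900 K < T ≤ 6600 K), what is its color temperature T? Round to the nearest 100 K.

2700 K

ln(t − 10) = (90 + 305.0) / 138.5 = 2.8520.
t − 10 = e^2.8520 = 17.322, so t = 27.322.
T = 100·t = 2732 K → 2700 K to the nearest 100 K.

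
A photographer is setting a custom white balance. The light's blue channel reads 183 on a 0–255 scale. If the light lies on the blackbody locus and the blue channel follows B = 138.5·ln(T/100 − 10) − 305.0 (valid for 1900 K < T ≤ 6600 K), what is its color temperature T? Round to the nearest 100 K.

ln(t − 10) = (183 + 305.0) / 138.5 = 3.5235.
t − 10 = e^3.5235 = 33.902, so t = 43.902.
T = 100·t = 4390 K → 4400 K to the nearest 100 K.

4400 K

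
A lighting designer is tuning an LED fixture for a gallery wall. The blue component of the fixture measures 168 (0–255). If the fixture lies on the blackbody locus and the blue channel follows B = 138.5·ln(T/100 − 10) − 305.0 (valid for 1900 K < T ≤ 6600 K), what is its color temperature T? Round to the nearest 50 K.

ln(t − 10) = (168 + 305.0) / 138.5 = 3.4152.
t − 10 = e^3.4152 = 30.422, so t = 40.422.
T = 100·t = 4042 K → 4050 K to the nearest 50 K.

4050 K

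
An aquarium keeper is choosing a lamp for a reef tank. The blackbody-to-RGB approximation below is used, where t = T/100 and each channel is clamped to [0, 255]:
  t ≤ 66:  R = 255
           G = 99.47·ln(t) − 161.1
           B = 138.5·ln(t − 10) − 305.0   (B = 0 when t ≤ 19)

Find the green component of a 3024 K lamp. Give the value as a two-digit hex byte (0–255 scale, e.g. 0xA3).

0xB2

t = 3024/100 = 30.24; the t ≤ 66 branch applies.
G = 99.47·ln 30.24 − 161.1 = 99.47·3.4092 − 161.1 = 178.010.
Rounded: 178; in hex, 0xB2.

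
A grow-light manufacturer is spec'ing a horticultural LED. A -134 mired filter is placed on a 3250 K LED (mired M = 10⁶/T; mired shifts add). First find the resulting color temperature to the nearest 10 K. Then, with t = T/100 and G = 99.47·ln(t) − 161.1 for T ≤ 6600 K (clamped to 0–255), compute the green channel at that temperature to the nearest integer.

M_in = 10⁶/3250 = 307.69; M_out = 307.69 + (-134) = 173.69.
T_out = 10⁶/173.69 = 5757.3 K → 5760 K; t = 57.6.
G = 99.47·ln 57.6 − 161.1 = 99.47·4.0535 − 161.1 = 242.104.
Rounded: 242.

242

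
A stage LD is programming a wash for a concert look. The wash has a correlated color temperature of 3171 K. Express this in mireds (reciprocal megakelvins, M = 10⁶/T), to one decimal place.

M = 10⁶ / 3171 = 315.358 → 315.4 mireds.

315.4 mireds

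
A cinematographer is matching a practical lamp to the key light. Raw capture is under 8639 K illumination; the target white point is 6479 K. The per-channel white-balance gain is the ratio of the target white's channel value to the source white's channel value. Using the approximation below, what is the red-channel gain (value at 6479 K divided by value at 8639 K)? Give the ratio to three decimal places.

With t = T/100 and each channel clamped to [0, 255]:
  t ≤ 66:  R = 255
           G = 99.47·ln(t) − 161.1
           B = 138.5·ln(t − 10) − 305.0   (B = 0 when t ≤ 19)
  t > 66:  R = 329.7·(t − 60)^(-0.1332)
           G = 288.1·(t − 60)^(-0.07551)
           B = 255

At 8639 K (t = 86.39):
  R = 329.7·(86.39 − 60)^(-0.1332) = 329.7·26.39^(-0.1332) = 329.7·0.64664 = 213.198.
At 6479 K (t = 64.79):
  R = 255 by definition for t ≤ 66.
Gain = 255.000 / 213.198 = 1.1961 → 1.196.

1.196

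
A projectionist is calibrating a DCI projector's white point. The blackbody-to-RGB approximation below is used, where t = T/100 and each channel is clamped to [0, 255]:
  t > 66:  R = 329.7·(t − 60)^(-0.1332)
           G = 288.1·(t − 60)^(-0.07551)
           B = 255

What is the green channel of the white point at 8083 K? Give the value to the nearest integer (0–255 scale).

229

t = 8083/100 = 80.83; the t > 66 branch applies.
G = 288.1·(80.83 − 60)^(-0.07551) = 288.1·20.83^(-0.07551) = 288.1·0.79511 = 229.070.
Rounded: 229.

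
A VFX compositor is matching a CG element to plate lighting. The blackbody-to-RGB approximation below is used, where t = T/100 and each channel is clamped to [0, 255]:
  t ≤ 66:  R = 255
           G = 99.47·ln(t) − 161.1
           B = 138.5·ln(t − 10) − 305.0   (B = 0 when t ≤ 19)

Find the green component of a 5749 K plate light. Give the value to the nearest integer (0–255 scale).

242

t = 5749/100 = 57.49; the t ≤ 66 branch applies.
G = 99.47·ln 57.49 − 161.1 = 99.47·4.0516 − 161.1 = 241.914.
Rounded: 242.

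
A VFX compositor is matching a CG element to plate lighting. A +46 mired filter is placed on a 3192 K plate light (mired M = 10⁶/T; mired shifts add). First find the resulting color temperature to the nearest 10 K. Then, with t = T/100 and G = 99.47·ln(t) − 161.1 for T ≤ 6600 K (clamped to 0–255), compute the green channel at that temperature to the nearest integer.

170

M_in = 10⁶/3192 = 313.28; M_out = 313.28 + (+46) = 359.28.
T_out = 10⁶/359.28 = 2783.3 K → 2780 K; t = 27.8.
G = 99.47·ln 27.8 − 161.1 = 99.47·3.3250 − 161.1 = 169.641.
Rounded: 170.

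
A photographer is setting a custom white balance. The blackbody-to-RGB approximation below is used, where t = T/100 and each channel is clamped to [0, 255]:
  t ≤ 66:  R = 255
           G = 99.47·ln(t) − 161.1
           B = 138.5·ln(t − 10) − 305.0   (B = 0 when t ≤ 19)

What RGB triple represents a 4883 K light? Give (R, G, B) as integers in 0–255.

(255, 226, 202)

t = 4883/100 = 48.83; the t ≤ 66 branch applies.
R = 255 by definition for t ≤ 66.
G = 99.47·ln 48.83 − 161.1 = 99.47·3.8883 − 161.1 = 225.674.
B = 138.5·ln(48.83 − 10) − 305.0 = 138.5·ln 38.83 − 305.0 = 138.5·3.6592 − 305.0 = 201.798.
Rounded: (255, 226, 202).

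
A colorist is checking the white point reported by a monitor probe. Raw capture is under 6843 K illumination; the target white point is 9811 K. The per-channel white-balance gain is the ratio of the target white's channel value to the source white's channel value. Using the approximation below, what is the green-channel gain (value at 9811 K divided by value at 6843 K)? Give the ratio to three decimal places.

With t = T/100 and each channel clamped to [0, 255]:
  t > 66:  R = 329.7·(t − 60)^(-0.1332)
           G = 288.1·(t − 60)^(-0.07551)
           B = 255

0.892

At 6843 K (t = 68.43):
  G = 288.1·(68.43 − 60)^(-0.07551) = 288.1·8.43^(-0.07551) = 288.1·0.85132 = 245.264.
At 9811 K (t = 98.11):
  G = 288.1·(98.11 − 60)^(-0.07551) = 288.1·38.11^(-0.07551) = 288.1·0.75965 = 218.856.
Gain = 218.856 / 245.264 = 0.8923 → 0.892.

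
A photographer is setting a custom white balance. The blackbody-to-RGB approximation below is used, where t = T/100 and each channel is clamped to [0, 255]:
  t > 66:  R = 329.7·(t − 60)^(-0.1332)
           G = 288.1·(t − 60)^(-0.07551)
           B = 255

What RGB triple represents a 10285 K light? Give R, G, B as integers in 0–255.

t = 10285/100 = 102.85; the t > 66 branch applies.
R = 329.7·(102.85 − 60)^(-0.1332) = 329.7·42.85^(-0.1332) = 329.7·0.60621 = 199.868.
G = 288.1·(102.85 − 60)^(-0.07551) = 288.1·42.85^(-0.07551) = 288.1·0.75296 = 216.928.
B = 255 by definition for t > 66.
Rounded: (200, 217, 255).

R=200, G=217, B=255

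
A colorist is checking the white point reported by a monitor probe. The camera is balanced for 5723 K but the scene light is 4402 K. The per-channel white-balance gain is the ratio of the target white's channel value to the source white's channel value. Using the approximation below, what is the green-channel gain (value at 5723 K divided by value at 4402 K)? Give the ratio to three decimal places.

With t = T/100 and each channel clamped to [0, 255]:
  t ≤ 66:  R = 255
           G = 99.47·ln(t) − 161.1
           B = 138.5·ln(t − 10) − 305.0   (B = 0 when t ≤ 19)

1.121

At 4402 K (t = 44.02):
  G = 99.47·ln 44.02 − 161.1 = 99.47·3.7846 − 161.1 = 215.359.
At 5723 K (t = 57.23):
  G = 99.47·ln 57.23 − 161.1 = 99.47·4.0471 − 161.1 = 241.463.
Gain = 241.463 / 215.359 = 1.1212 → 1.121.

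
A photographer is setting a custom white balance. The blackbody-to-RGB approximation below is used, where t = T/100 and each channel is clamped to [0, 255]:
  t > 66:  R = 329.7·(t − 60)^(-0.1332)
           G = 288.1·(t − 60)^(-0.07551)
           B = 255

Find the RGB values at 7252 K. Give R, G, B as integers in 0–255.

t = 7252/100 = 72.52; the t > 66 branch applies.
R = 329.7·(72.52 − 60)^(-0.1332) = 329.7·12.52^(-0.1332) = 329.7·0.71417 = 235.460.
G = 288.1·(72.52 − 60)^(-0.07551) = 288.1·12.52^(-0.07551) = 288.1·0.82627 = 238.047.
B = 255 by definition for t > 66.
Rounded: (235, 238, 255).

R=235, G=238, B=255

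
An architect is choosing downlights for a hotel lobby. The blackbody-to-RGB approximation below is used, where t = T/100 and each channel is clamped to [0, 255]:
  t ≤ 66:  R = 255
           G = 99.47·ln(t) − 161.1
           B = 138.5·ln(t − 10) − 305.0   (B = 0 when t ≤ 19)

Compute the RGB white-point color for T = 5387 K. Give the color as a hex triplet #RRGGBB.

t = 5387/100 = 53.87; the t ≤ 66 branch applies.
R = 255 by definition for t ≤ 66.
G = 99.47·ln 53.87 − 161.1 = 99.47·3.9866 − 161.1 = 235.444.
B = 138.5·ln(53.87 − 10) − 305.0 = 138.5·ln 43.87 − 305.0 = 138.5·3.7812 − 305.0 = 218.700.
Rounded: (255, 235, 219).
In hex: #FFEBDB.

#FFEBDB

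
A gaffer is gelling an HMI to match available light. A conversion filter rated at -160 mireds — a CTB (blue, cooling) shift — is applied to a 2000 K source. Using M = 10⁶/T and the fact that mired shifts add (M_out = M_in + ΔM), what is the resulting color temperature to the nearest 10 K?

2940 K

M_in = 10⁶/2000 = 500.00 mireds.
M_out = 500.00 + (-160) = 340.00 mireds.
T_out = 10⁶/340.00 = 2941.2 K → 2940 K.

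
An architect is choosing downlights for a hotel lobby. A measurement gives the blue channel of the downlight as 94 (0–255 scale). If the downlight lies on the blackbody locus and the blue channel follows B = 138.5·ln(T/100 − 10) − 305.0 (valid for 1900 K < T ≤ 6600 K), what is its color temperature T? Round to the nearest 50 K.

ln(t − 10) = (94 + 305.0) / 138.5 = 2.8809.
t − 10 = e^2.8809 = 17.830, so t = 27.830.
T = 100·t = 2783 K → 2800 K to the nearest 50 K.

2800 K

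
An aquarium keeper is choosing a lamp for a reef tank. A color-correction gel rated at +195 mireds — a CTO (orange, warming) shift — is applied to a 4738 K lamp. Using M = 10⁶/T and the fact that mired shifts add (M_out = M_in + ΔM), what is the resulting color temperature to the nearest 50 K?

2450 K

M_in = 10⁶/4738 = 211.06 mireds.
M_out = 211.06 + (+195) = 406.06 mireds.
T_out = 10⁶/406.06 = 2462.7 K → 2450 K.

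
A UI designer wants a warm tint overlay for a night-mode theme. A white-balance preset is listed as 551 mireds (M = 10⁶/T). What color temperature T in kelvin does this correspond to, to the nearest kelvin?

T = 10⁶ / 551 = 1814.88 K → 1815 K.

1815 K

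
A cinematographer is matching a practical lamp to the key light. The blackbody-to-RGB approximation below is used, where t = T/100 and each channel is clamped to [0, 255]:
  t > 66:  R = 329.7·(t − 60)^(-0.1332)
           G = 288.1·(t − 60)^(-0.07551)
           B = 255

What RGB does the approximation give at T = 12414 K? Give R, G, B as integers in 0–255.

R=189, G=210, B=255

t = 12414/100 = 124.14; the t > 66 branch applies.
R = 329.7·(124.14 − 60)^(-0.1332) = 329.7·64.14^(-0.1332) = 329.7·0.57450 = 189.413.
G = 288.1·(124.14 − 60)^(-0.07551) = 288.1·64.14^(-0.07551) = 288.1·0.73037 = 210.420.
B = 255 by definition for t > 66.
Rounded: (189, 210, 255).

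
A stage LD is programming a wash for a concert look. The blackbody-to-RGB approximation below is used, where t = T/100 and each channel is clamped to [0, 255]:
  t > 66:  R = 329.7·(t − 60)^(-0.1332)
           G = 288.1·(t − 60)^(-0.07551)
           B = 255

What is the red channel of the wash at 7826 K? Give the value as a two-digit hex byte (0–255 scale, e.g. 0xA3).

0xE0

t = 7826/100 = 78.26; the t > 66 branch applies.
R = 329.7·(78.26 − 60)^(-0.1332) = 329.7·18.26^(-0.1332) = 329.7·0.67915 = 223.917.
Rounded: 224; in hex, 0xE0.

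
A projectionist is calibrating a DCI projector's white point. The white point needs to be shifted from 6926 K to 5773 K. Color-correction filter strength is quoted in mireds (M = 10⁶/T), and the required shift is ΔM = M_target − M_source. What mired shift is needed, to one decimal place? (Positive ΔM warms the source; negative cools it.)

+28.8 mireds

M_source = 10⁶/6926 = 144.383; M_target = 10⁶/5773 = 173.220.
ΔM = 173.220 − 144.383 = 28.837 → +28.8 mireds, a warming shift.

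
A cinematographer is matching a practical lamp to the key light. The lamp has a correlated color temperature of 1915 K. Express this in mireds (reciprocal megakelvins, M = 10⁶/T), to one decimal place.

522.2 mireds

M = 10⁶ / 1915 = 522.193 → 522.2 mireds.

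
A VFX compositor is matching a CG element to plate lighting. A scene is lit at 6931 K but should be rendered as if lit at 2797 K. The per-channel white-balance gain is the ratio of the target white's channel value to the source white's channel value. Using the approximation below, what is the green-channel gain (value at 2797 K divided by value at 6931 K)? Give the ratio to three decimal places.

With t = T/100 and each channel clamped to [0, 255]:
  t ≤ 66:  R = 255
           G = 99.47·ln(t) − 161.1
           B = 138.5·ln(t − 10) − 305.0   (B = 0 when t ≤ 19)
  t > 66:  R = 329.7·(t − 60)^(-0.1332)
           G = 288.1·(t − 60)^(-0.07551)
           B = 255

At 6931 K (t = 69.31):
  G = 288.1·(69.31 − 60)^(-0.07551) = 288.1·9.31^(-0.07551) = 288.1·0.84496 = 243.432.
At 2797 K (t = 27.97):
  G = 99.47·ln 27.97 − 161.1 = 99.47·3.3311 − 161.1 = 170.248.
Gain = 170.248 / 243.432 = 0.6994 → 0.699.

0.699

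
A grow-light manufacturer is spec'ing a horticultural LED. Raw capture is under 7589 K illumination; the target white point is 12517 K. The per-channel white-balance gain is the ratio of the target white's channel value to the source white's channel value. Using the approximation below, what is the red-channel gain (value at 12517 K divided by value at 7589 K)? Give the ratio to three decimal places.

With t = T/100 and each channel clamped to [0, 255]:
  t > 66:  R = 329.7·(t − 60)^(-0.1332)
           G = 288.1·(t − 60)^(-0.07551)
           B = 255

0.829

At 7589 K (t = 75.89):
  R = 329.7·(75.89 − 60)^(-0.1332) = 329.7·15.89^(-0.1332) = 329.7·0.69185 = 228.102.
At 12517 K (t = 125.17):
  R = 329.7·(125.17 − 60)^(-0.1332) = 329.7·65.17^(-0.1332) = 329.7·0.57328 = 189.011.
Gain = 189.011 / 228.102 = 0.8286 → 0.829.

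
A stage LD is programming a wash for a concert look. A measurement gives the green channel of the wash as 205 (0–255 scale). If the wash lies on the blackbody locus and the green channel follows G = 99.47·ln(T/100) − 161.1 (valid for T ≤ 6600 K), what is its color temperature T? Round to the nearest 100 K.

4000 K

ln t = (205 + 161.1) / 99.47 = 3.6805.
t = e^3.6805 = 39.666.
T = 100·t = 3967 K → 4000 K to the nearest 100 K.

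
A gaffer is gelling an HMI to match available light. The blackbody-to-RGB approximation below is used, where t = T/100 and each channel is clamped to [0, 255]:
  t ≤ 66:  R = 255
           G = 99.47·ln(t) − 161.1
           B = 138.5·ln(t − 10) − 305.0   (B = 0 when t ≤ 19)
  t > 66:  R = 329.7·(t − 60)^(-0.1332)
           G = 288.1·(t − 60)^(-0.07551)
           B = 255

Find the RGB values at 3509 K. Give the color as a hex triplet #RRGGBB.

#FFC18D

t = 3509/100 = 35.09; the t ≤ 66 branch applies.
R = 255 by definition for t ≤ 66.
G = 99.47·ln 35.09 − 161.1 = 99.47·3.5579 − 161.1 = 192.806.
B = 138.5·ln(35.09 − 10) − 305.0 = 138.5·ln 25.09 − 305.0 = 138.5·3.2225 − 305.0 = 141.312.
Rounded: (255, 193, 141).
In hex: #FFC18D.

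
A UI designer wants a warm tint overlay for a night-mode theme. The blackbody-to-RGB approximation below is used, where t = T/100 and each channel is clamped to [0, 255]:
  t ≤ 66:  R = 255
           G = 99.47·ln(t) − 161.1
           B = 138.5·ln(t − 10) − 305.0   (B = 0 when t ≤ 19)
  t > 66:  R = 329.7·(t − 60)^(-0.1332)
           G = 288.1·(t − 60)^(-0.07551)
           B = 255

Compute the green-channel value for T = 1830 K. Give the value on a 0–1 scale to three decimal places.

0.502

t = 1830/100 = 18.3; the t ≤ 66 branch applies.
G = 99.47·ln 18.3 − 161.1 = 99.47·2.9069 − 161.1 = 128.049.
On a 0–1 scale: 128.049/255 = 0.5022 → 0.502.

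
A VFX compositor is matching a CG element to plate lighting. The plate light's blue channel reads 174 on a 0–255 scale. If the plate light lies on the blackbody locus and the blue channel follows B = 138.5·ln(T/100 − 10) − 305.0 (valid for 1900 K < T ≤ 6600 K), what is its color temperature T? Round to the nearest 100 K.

4200 K

ln(t − 10) = (174 + 305.0) / 138.5 = 3.4585.
t − 10 = e^3.4585 = 31.769, so t = 41.769.
T = 100·t = 4177 K → 4200 K to the nearest 100 K.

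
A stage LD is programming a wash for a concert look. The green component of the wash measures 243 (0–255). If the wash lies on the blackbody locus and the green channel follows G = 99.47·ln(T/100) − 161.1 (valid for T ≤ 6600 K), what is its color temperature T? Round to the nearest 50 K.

ln t = (243 + 161.1) / 99.47 = 4.0625.
t = e^4.0625 = 58.121.
T = 100·t = 5812 K → 5800 K to the nearest 50 K.

5800 K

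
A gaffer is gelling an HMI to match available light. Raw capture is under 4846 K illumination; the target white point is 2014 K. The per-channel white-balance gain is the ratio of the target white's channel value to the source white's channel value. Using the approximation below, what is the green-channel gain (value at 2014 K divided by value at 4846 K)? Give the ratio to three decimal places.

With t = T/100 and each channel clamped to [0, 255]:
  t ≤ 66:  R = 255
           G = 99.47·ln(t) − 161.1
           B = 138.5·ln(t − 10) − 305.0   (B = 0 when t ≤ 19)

0.612

At 4846 K (t = 48.46):
  G = 99.47·ln 48.46 − 161.1 = 99.47·3.8807 − 161.1 = 224.917.
At 2014 K (t = 20.14):
  G = 99.47·ln 20.14 − 161.1 = 99.47·3.0027 − 161.1 = 137.579.
Gain = 137.579 / 224.917 = 0.6117 → 0.612.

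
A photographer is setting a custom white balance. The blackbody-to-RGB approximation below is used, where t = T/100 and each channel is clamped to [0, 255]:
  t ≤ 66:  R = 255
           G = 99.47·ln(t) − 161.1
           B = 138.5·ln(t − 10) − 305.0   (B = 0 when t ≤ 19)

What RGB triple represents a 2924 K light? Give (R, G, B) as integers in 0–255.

(255, 175, 105)

t = 2924/100 = 29.24; the t ≤ 66 branch applies.
R = 255 by definition for t ≤ 66.
G = 99.47·ln 29.24 − 161.1 = 99.47·3.3755 − 161.1 = 174.665.
B = 138.5·ln(29.24 − 10) − 305.0 = 138.5·ln 19.24 − 305.0 = 138.5·2.9570 − 305.0 = 104.543.
Rounded: (255, 175, 105).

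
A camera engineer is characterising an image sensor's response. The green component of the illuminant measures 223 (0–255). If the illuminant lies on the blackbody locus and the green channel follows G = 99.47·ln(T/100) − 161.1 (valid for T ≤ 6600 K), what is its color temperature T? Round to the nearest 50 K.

ln t = (223 + 161.1) / 99.47 = 3.8615.
t = e^3.8615 = 47.535.
T = 100·t = 4753 K → 4750 K to the nearest 50 K.

4750 K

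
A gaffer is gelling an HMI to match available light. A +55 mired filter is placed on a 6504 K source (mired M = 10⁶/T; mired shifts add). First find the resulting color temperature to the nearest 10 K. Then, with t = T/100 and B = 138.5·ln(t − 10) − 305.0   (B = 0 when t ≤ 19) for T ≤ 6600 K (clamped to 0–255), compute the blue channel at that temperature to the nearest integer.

198

M_in = 10⁶/6504 = 153.75; M_out = 153.75 + (+55) = 208.75.
T_out = 10⁶/208.75 = 4790.4 K → 4790 K; t = 47.9.
B = 138.5·ln(47.9 − 10) − 305.0 = 138.5·ln 37.9 − 305.0 = 138.5·3.6350 − 305.0 = 198.441.
Rounded: 198.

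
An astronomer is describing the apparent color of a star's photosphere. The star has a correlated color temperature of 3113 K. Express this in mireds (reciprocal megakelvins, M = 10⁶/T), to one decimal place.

321.2 mireds

M = 10⁶ / 3113 = 321.234 → 321.2 mireds.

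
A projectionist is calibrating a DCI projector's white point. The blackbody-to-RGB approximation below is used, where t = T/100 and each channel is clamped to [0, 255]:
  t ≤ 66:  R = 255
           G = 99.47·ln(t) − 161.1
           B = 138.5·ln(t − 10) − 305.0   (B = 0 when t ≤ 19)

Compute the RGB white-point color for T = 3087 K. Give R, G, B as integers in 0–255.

t = 3087/100 = 30.87; the t ≤ 66 branch applies.
R = 255 by definition for t ≤ 66.
G = 99.47·ln 30.87 − 161.1 = 99.47·3.4298 − 161.1 = 180.061.
B = 138.5·ln(30.87 − 10) − 305.0 = 138.5·ln 20.87 − 305.0 = 138.5·3.0383 − 305.0 = 115.806.
Rounded: (255, 180, 116).

R=255, G=180, B=116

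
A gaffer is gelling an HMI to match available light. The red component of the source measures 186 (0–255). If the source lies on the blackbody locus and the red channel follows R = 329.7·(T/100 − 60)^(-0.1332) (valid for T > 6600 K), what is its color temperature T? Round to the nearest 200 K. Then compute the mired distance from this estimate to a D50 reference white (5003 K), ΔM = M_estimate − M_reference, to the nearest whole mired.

-125 mireds

(t − 60)^(-0.1332) = 186/329.7 = 0.56415.
t − 60 = 0.56415^(1/-0.1332) = 0.56415^(-7.508) = 73.521, so t = 133.521.
T = 100·t = 13352 K → 13400 K to the nearest 200 K.
M_estimate = 10⁶/13400 = 74.63; M_reference = 10⁶/5003 = 199.88.
ΔM = 74.63 − 199.88 = -125.25 → -125 mireds.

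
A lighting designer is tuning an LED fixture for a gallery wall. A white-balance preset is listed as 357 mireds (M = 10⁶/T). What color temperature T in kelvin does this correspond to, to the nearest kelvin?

T = 10⁶ / 357 = 2801.12 K → 2801 K.

2801 K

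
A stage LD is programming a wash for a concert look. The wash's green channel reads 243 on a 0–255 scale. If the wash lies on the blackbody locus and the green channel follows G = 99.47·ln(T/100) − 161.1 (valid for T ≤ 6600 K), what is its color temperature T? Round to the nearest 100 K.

ln t = (243 + 161.1) / 99.47 = 4.0625.
t = e^4.0625 = 58.121.
T = 100·t = 5812 K → 5800 K to the nearest 100 K.

5800 K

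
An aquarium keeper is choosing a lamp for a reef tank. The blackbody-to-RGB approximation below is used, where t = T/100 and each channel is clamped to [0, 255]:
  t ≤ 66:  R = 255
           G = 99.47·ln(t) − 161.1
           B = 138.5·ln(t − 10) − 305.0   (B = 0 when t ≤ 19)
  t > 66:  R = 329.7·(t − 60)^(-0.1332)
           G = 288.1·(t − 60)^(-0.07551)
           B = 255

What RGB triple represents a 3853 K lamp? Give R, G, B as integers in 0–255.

t = 3853/100 = 38.53; the t ≤ 66 branch applies.
R = 255 by definition for t ≤ 66.
G = 99.47·ln 38.53 − 161.1 = 99.47·3.6514 − 161.1 = 202.108.
B = 138.5·ln(38.53 − 10) − 305.0 = 138.5·ln 28.53 − 305.0 = 138.5·3.3510 − 305.0 = 159.107.
Rounded: (255, 202, 159).

R=255, G=202, B=159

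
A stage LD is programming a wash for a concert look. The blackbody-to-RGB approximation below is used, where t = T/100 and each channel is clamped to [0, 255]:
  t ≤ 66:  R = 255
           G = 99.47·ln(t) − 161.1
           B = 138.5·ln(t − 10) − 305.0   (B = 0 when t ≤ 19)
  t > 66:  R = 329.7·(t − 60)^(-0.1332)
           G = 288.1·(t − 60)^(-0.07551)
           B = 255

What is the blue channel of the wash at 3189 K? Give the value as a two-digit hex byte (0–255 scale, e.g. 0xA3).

0x7A

t = 3189/100 = 31.89; the t ≤ 66 branch applies.
B = 138.5·ln(31.89 − 10) − 305.0 = 138.5·ln 21.89 − 305.0 = 138.5·3.0860 − 305.0 = 122.415.
Rounded: 122; in hex, 0x7A.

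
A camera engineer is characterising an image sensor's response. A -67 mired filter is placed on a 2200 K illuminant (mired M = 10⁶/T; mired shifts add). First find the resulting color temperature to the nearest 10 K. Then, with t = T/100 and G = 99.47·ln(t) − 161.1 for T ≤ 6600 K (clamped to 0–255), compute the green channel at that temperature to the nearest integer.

M_in = 10⁶/2200 = 454.55; M_out = 454.55 + (-67) = 387.55.
T_out = 10⁶/387.55 = 2580.3 K → 2580 K; t = 25.8.
G = 99.47·ln 25.8 − 161.1 = 99.47·3.2504 − 161.1 = 162.215.
Rounded: 162.

162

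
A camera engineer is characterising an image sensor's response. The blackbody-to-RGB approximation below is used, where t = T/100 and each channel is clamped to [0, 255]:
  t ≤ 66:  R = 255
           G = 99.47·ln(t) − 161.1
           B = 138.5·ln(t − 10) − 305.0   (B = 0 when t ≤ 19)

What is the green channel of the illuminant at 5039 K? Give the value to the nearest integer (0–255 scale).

t = 5039/100 = 50.39; the t ≤ 66 branch applies.
G = 99.47·ln 50.39 − 161.1 = 99.47·3.9198 − 161.1 = 228.802.
Rounded: 229.

229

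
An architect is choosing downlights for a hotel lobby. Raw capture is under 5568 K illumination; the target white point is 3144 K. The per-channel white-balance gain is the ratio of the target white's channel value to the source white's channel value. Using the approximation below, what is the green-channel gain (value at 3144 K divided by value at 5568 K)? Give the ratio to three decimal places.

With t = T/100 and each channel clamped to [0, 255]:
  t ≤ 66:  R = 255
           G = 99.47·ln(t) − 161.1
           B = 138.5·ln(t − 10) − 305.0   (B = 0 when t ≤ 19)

0.762

At 5568 K (t = 55.68):
  G = 99.47·ln 55.68 − 161.1 = 99.47·4.0196 − 161.1 = 238.732.
At 3144 K (t = 31.44):
  G = 99.47·ln 31.44 − 161.1 = 99.47·3.4481 − 161.1 = 181.881.
Gain = 181.881 / 238.732 = 0.7619 → 0.762.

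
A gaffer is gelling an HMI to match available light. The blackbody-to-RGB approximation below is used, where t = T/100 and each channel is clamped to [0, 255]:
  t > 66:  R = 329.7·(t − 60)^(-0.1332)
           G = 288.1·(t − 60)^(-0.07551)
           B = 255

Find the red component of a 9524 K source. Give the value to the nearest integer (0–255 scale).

t = 9524/100 = 95.24; the t > 66 branch applies.
R = 329.7·(95.24 − 60)^(-0.1332) = 329.7·35.24^(-0.1332) = 329.7·0.62221 = 205.142.
Rounded: 205.

205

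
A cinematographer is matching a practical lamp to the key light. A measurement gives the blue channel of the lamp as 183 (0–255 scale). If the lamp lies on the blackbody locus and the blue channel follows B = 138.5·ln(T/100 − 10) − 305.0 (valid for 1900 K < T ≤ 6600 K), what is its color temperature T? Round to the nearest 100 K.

4400 K

ln(t − 10) = (183 + 305.0) / 138.5 = 3.5235.
t − 10 = e^3.5235 = 33.902, so t = 43.902.
T = 100·t = 4390 K → 4400 K to the nearest 100 K.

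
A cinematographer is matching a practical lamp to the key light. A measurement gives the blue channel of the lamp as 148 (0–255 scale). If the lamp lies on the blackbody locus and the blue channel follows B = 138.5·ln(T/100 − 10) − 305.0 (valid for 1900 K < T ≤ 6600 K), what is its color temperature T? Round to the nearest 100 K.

ln(t − 10) = (148 + 305.0) / 138.5 = 3.2708.
t − 10 = e^3.2708 = 26.331, so t = 36.331.
T = 100·t = 3633 K → 3600 K to the nearest 100 K.

3600 K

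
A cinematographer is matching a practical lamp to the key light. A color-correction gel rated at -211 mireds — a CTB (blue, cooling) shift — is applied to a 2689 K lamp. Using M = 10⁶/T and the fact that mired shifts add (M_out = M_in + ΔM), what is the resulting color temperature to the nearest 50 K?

M_in = 10⁶/2689 = 371.89 mireds.
M_out = 371.89 + (-211) = 160.89 mireds.
T_out = 10⁶/160.89 = 6215.6 K → 6200 K.

6200 K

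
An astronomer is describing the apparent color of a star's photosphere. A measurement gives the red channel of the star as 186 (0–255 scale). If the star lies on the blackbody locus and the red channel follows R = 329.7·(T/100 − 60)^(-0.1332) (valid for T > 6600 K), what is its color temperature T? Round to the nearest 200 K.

(t − 60)^(-0.1332) = 186/329.7 = 0.56415.
t − 60 = 0.56415^(1/-0.1332) = 0.56415^(-7.508) = 73.521, so t = 133.521.
T = 100·t = 13352 K → 13400 K to the nearest 200 K.

13400 K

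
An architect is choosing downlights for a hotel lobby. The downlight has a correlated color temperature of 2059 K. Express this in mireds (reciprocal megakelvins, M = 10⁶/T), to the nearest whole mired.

486 mireds

M = 10⁶ / 2059 = 485.673 → 486 mireds.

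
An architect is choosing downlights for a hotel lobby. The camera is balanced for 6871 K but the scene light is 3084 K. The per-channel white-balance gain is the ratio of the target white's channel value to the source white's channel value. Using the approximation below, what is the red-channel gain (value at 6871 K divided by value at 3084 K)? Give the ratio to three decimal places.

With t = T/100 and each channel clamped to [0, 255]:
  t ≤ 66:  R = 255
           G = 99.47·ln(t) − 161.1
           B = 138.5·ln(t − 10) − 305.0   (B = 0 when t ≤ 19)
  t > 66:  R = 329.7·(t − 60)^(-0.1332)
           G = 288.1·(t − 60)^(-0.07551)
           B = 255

0.969

At 3084 K (t = 30.84):
  R = 255 by definition for t ≤ 66.
At 6871 K (t = 68.71):
  R = 329.7·(68.71 − 60)^(-0.1332) = 329.7·8.71^(-0.1332) = 329.7·0.74953 = 247.120.
Gain = 247.120 / 255.000 = 0.9691 → 0.969.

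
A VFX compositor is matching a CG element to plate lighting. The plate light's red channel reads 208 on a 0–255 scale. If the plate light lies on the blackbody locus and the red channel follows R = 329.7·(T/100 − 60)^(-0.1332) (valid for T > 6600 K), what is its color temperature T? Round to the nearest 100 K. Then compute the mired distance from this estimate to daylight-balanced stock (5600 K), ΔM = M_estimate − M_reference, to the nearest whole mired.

(t − 60)^(-0.1332) = 208/329.7 = 0.63088.
t − 60 = 0.63088^(1/-0.1332) = 0.63088^(-7.508) = 31.763, so t = 91.763.
T = 100·t = 9176 K → 9200 K to the nearest 100 K.
M_estimate = 10⁶/9200 = 108.70; M_reference = 10⁶/5600 = 178.57.
ΔM = 108.70 − 178.57 = -69.88 → -70 mireds.

-70 mireds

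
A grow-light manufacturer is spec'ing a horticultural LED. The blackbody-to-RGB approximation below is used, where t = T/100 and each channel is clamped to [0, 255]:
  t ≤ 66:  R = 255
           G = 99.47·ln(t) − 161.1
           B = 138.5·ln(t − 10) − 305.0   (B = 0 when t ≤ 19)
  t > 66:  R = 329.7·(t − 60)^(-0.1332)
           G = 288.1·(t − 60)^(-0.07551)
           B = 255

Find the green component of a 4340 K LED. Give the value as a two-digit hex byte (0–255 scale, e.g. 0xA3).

t = 4340/100 = 43.4; the t ≤ 66 branch applies.
G = 99.47·ln 43.4 − 161.1 = 99.47·3.7705 − 161.1 = 213.948.
Rounded: 214; in hex, 0xD6.

0xD6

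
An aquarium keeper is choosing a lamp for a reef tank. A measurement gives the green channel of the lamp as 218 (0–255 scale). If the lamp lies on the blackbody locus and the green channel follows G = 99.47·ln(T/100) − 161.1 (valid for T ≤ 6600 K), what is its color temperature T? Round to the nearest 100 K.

ln t = (218 + 161.1) / 99.47 = 3.8112.
t = e^3.8112 = 45.205.
T = 100·t = 4520 K → 4500 K to the nearest 100 K.

4500 K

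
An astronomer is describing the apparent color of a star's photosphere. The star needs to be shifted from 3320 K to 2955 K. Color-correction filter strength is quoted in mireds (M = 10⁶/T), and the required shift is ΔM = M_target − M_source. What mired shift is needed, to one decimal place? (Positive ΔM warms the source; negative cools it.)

+37.2 mireds

M_source = 10⁶/3320 = 301.205; M_target = 10⁶/2955 = 338.409.
ΔM = 338.409 − 301.205 = 37.205 → +37.2 mireds, a warming shift.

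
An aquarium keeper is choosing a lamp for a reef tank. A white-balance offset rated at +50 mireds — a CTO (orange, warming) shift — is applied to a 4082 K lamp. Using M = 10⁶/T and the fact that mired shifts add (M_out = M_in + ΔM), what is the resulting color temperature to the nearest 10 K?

M_in = 10⁶/4082 = 244.98 mireds.
M_out = 244.98 + (+50) = 294.98 mireds.
T_out = 10⁶/294.98 = 3390.1 K → 3390 K.

3390 K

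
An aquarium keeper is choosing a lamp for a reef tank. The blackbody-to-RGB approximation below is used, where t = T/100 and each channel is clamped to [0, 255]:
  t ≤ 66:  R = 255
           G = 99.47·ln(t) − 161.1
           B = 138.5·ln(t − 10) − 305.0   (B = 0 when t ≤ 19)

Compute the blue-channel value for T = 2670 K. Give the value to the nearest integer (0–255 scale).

t = 2670/100 = 26.7; the t ≤ 66 branch applies.
B = 138.5·ln(26.7 − 10) − 305.0 = 138.5·ln 16.7 − 305.0 = 138.5·2.8154 − 305.0 = 84.934.
Rounded: 85.

85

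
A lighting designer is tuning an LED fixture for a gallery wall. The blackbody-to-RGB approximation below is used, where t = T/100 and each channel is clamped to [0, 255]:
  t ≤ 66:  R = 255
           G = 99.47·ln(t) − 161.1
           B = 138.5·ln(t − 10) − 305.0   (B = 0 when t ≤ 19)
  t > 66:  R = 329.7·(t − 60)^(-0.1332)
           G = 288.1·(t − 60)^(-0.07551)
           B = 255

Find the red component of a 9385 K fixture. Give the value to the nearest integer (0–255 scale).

t = 9385/100 = 93.85; the t > 66 branch applies.
R = 329.7·(93.85 − 60)^(-0.1332) = 329.7·33.85^(-0.1332) = 329.7·0.62555 = 206.244.
Rounded: 206.

206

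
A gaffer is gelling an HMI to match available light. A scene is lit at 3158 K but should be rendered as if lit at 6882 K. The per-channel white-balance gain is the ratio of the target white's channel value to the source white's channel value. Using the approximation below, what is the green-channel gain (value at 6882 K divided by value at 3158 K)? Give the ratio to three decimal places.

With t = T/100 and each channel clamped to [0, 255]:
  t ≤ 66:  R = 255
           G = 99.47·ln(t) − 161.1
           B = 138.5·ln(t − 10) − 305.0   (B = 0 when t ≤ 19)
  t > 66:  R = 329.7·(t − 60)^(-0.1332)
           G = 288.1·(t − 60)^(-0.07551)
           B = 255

At 3158 K (t = 31.58):
  G = 99.47·ln 31.58 − 161.1 = 99.47·3.4525 − 161.1 = 182.323.
At 6882 K (t = 68.82):
  G = 288.1·(68.82 − 60)^(-0.07551) = 288.1·8.82^(-0.07551) = 288.1·0.84841 = 244.428.
Gain = 244.428 / 182.323 = 1.3406 → 1.341.

1.341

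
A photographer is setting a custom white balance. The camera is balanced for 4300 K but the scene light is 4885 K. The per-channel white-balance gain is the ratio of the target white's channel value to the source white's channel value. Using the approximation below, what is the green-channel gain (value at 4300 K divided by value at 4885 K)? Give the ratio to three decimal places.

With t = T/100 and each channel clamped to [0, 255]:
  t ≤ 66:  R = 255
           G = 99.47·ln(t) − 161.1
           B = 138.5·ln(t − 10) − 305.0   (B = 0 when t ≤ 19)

0.944

At 4885 K (t = 48.85):
  G = 99.47·ln 48.85 − 161.1 = 99.47·3.8888 − 161.1 = 225.714.
At 4300 K (t = 43):
  G = 99.47·ln 43 − 161.1 = 99.47·3.7612 − 161.1 = 213.027.
Gain = 213.027 / 225.714 = 0.9438 → 0.944.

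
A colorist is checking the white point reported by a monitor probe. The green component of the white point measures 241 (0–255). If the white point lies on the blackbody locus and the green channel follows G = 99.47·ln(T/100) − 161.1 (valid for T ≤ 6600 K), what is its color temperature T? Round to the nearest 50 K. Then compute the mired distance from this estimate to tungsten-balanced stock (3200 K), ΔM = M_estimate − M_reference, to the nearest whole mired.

-137 mireds

ln t = (241 + 161.1) / 99.47 = 4.0424.
t = e^4.0424 = 56.964.
T = 100·t = 5696 K → 5700 K to the nearest 50 K.
M_estimate = 10⁶/5700 = 175.44; M_reference = 10⁶/3200 = 312.50.
ΔM = 175.44 − 312.50 = -137.06 → -137 mireds.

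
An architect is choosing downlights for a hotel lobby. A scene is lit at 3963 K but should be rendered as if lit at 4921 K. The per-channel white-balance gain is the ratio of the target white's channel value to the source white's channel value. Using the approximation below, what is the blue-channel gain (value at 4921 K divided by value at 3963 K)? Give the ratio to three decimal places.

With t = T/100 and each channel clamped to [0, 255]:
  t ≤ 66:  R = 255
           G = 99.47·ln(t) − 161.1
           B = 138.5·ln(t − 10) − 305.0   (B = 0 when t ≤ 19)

1.236

At 3963 K (t = 39.63):
  B = 138.5·ln(39.63 − 10) − 305.0 = 138.5·ln 29.63 − 305.0 = 138.5·3.3888 − 305.0 = 164.347.
At 4921 K (t = 49.21):
  B = 138.5·ln(49.21 − 10) − 305.0 = 138.5·ln 39.21 − 305.0 = 138.5·3.6689 − 305.0 = 203.147.
Gain = 203.147 / 164.347 = 1.2361 → 1.236.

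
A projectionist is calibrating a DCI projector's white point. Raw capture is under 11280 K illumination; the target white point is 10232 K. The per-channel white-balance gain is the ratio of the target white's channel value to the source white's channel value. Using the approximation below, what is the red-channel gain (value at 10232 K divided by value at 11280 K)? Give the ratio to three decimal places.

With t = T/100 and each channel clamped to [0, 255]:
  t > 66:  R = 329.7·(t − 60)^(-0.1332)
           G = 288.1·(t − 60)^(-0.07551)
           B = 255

At 11280 K (t = 112.8):
  R = 329.7·(112.8 − 60)^(-0.1332) = 329.7·52.8^(-0.1332) = 329.7·0.58958 = 194.386.
At 10232 K (t = 102.32):
  R = 329.7·(102.32 − 60)^(-0.1332) = 329.7·42.32^(-0.1332) = 329.7·0.60722 = 200.200.
Gain = 200.200 / 194.386 = 1.0299 → 1.030.

1.030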